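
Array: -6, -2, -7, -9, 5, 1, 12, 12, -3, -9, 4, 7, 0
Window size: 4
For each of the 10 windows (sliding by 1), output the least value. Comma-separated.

(-6, -2, -7, -9) → min -9
(-2, -7, -9, 5) → min -9
(-7, -9, 5, 1) → min -9
(-9, 5, 1, 12) → min -9
(5, 1, 12, 12) → min 1
(1, 12, 12, -3) → min -3
(12, 12, -3, -9) → min -9
(12, -3, -9, 4) → min -9
(-3, -9, 4, 7) → min -9
(-9, 4, 7, 0) → min -9

-9, -9, -9, -9, 1, -3, -9, -9, -9, -9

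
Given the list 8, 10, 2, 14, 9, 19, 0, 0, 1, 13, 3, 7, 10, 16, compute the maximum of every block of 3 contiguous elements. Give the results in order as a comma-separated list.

8 10 2 → max 10
10 2 14 → max 14
2 14 9 → max 14
14 9 19 → max 19
9 19 0 → max 19
19 0 0 → max 19
0 0 1 → max 1
0 1 13 → max 13
1 13 3 → max 13
13 3 7 → max 13
3 7 10 → max 10
7 10 16 → max 16

10, 14, 14, 19, 19, 19, 1, 13, 13, 13, 10, 16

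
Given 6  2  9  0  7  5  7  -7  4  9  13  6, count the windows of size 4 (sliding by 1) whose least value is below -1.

[6, 2, 9, 0] → min 0
[2, 9, 0, 7] → min 0
[9, 0, 7, 5] → min 0
[0, 7, 5, 7] → min 0
[7, 5, 7, -7] → min -7  < -1 ✓
[5, 7, -7, 4] → min -7  < -1 ✓
[7, -7, 4, 9] → min -7  < -1 ✓
[-7, 4, 9, 13] → min -7  < -1 ✓
[4, 9, 13, 6] → min 4
4 windows satisfy the condition.

4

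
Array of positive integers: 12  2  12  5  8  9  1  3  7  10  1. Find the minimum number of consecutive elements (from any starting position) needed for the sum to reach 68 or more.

10

Extend right; whenever the sum reaches 68, record the length and shrink from the left:
add 12: running sum 12 < 68
add 2: running sum 14 < 68
add 12: running sum 26 < 68
add 5: running sum 31 < 68
add 8: running sum 39 < 68
add 9: running sum 48 < 68
add 1: running sum 49 < 68
add 3: running sum 52 < 68
add 7: running sum 59 < 68
add 10: shortest ending here [12, 2, 12, 5, 8, 9, 1, 3, 7, 10] sum 69, len 10
add 1: shortest ending here [12, 2, 12, 5, 8, 9, 1, 3, 7, 10, 1] sum 70, len 11
Shortest qualifying length: 10.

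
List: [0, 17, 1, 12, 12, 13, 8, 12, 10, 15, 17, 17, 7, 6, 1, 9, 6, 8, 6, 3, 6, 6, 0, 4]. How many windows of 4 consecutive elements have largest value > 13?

(0, 17, 1, 12) → max 17  > 13 ✓
(17, 1, 12, 12) → max 17  > 13 ✓
(1, 12, 12, 13) → max 13
(12, 12, 13, 8) → max 13
(12, 13, 8, 12) → max 13
(13, 8, 12, 10) → max 13
(8, 12, 10, 15) → max 15  > 13 ✓
(12, 10, 15, 17) → max 17  > 13 ✓
(10, 15, 17, 17) → max 17  > 13 ✓
(15, 17, 17, 7) → max 17  > 13 ✓
(17, 17, 7, 6) → max 17  > 13 ✓
(17, 7, 6, 1) → max 17  > 13 ✓
(7, 6, 1, 9) → max 9
(6, 1, 9, 6) → max 9
(1, 9, 6, 8) → max 9
(9, 6, 8, 6) → max 9
(6, 8, 6, 3) → max 8
(8, 6, 3, 6) → max 8
(6, 3, 6, 6) → max 6
(3, 6, 6, 0) → max 6
(6, 6, 0, 4) → max 6
8 windows satisfy the condition.

8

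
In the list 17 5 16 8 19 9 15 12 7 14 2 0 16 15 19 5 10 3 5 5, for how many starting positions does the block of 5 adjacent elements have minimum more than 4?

17 5 16 8 19 → min 5  > 4 ✓
5 16 8 19 9 → min 5  > 4 ✓
16 8 19 9 15 → min 8  > 4 ✓
8 19 9 15 12 → min 8  > 4 ✓
19 9 15 12 7 → min 7  > 4 ✓
9 15 12 7 14 → min 7  > 4 ✓
15 12 7 14 2 → min 2
12 7 14 2 0 → min 0
7 14 2 0 16 → min 0
14 2 0 16 15 → min 0
2 0 16 15 19 → min 0
0 16 15 19 5 → min 0
16 15 19 5 10 → min 5  > 4 ✓
15 19 5 10 3 → min 3
19 5 10 3 5 → min 3
5 10 3 5 5 → min 3
7 windows satisfy the condition.

7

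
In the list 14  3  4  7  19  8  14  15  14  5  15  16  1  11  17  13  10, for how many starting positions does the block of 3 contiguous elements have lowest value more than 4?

[14, 3, 4] → min 3
[3, 4, 7] → min 3
[4, 7, 19] → min 4
[7, 19, 8] → min 7  > 4 ✓
[19, 8, 14] → min 8  > 4 ✓
[8, 14, 15] → min 8  > 4 ✓
[14, 15, 14] → min 14  > 4 ✓
[15, 14, 5] → min 5  > 4 ✓
[14, 5, 15] → min 5  > 4 ✓
[5, 15, 16] → min 5  > 4 ✓
[15, 16, 1] → min 1
[16, 1, 11] → min 1
[1, 11, 17] → min 1
[11, 17, 13] → min 11  > 4 ✓
[17, 13, 10] → min 10  > 4 ✓
9 windows satisfy the condition.

9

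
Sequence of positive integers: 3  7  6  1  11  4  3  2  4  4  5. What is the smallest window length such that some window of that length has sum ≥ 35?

add 3: running sum 3 < 35
add 7: running sum 10 < 35
add 6: running sum 16 < 35
add 1: running sum 17 < 35
add 11: running sum 28 < 35
add 4: running sum 32 < 35
end 6: [3, 7, 6, 1, 11, 4, 3] sum 35, len 7
end 7: [3, 7, 6, 1, 11, 4, 3, 2] sum 37, len 8
end 8: [7, 6, 1, 11, 4, 3, 2, 4] sum 38, len 8
end 9: [6, 1, 11, 4, 3, 2, 4, 4] sum 35, len 8
end 10: [6, 1, 11, 4, 3, 2, 4, 4, 5] sum 40, len 9
Shortest qualifying length: 7.

7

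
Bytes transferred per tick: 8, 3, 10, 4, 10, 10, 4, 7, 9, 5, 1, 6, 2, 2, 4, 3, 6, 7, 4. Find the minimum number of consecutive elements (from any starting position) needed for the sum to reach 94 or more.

17

add 8: running sum 8 < 94
add 3: running sum 11 < 94
add 10: running sum 21 < 94
add 4: running sum 25 < 94
add 10: running sum 35 < 94
add 10: running sum 45 < 94
add 4: running sum 49 < 94
add 7: running sum 56 < 94
add 9: running sum 65 < 94
add 5: running sum 70 < 94
add 1: running sum 71 < 94
add 6: running sum 77 < 94
add 2: running sum 79 < 94
add 2: running sum 81 < 94
add 4: running sum 85 < 94
add 3: running sum 88 < 94
end 16: [8, 3, 10, 4, 10, 10, 4, 7, 9, 5, 1, 6, 2, 2, 4, 3, 6] sum 94, len 17
end 17: [8, 3, 10, 4, 10, 10, 4, 7, 9, 5, 1, 6, 2, 2, 4, 3, 6, 7] sum 101, len 18
end 18: [10, 4, 10, 10, 4, 7, 9, 5, 1, 6, 2, 2, 4, 3, 6, 7, 4] sum 94, len 17
Shortest qualifying length: 17.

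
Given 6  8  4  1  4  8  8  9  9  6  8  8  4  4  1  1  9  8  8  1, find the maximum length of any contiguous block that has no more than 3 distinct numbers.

7

add 6: window [6] (1 distinct), len 1
add 8: window [6, 8] (2 distinct), len 2
add 4: window [6, 8, 4] (3 distinct), len 3
add 1: window [8, 4, 1] (3 distinct), len 3
add 4: window [8, 4, 1, 4] (3 distinct), len 4
add 8: window [8, 4, 1, 4, 8] (3 distinct), len 5
add 8: window [8, 4, 1, 4, 8, 8] (3 distinct), len 6
add 9: window [4, 8, 8, 9] (3 distinct), len 4
add 9: window [4, 8, 8, 9, 9] (3 distinct), len 5
add 6: window [8, 8, 9, 9, 6] (3 distinct), len 5
add 8: window [8, 8, 9, 9, 6, 8] (3 distinct), len 6
add 8: window [8, 8, 9, 9, 6, 8, 8] (3 distinct), len 7
add 4: window [6, 8, 8, 4] (3 distinct), len 4
add 4: window [6, 8, 8, 4, 4] (3 distinct), len 5
add 1: window [8, 8, 4, 4, 1] (3 distinct), len 5
add 1: window [8, 8, 4, 4, 1, 1] (3 distinct), len 6
add 9: window [4, 4, 1, 1, 9] (3 distinct), len 5
add 8: window [1, 1, 9, 8] (3 distinct), len 4
add 8: window [1, 1, 9, 8, 8] (3 distinct), len 5
add 1: window [1, 1, 9, 8, 8, 1] (3 distinct), len 6
Longest length with ≤3 distinct: 7.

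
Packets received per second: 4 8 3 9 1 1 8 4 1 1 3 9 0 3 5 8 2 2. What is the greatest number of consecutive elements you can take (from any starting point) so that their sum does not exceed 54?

→ 4: sum 4, len 1
→ 8: sum 12, len 2
→ 3: sum 15, len 3
→ 9: sum 24, len 4
→ 1: sum 25, len 5
→ 1: sum 26, len 6
→ 8: sum 34, len 7
→ 4: sum 38, len 8
→ 1: sum 39, len 9
→ 1: sum 40, len 10
→ 3: sum 43, len 11
→ 9: sum 52, len 12
→ 0: sum 52, len 13
→ 3 (dropped 4): sum 51, len 13
→ 5 (dropped 8): sum 48, len 13
→ 8 (dropped 3): sum 53, len 13
→ 2 (dropped 9): sum 46, len 13
→ 2: sum 48, len 14
Longest length seen: 14.

14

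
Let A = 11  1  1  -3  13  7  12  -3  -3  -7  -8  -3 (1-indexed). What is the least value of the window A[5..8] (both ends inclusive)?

-3

Elements at indices 5..8: 13, 7, 12, -3
min(13, 7, 12, -3) = -3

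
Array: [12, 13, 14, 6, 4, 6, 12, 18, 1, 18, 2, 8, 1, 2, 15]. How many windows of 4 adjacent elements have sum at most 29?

5

[12, 13, 14, 6] → sum 45
[13, 14, 6, 4] → sum 37
[14, 6, 4, 6] → sum 30
[6, 4, 6, 12] → sum 28  ≤ 29 ✓
[4, 6, 12, 18] → sum 40
[6, 12, 18, 1] → sum 37
[12, 18, 1, 18] → sum 49
[18, 1, 18, 2] → sum 39
[1, 18, 2, 8] → sum 29  ≤ 29 ✓
[18, 2, 8, 1] → sum 29  ≤ 29 ✓
[2, 8, 1, 2] → sum 13  ≤ 29 ✓
[8, 1, 2, 15] → sum 26  ≤ 29 ✓
5 windows satisfy the condition.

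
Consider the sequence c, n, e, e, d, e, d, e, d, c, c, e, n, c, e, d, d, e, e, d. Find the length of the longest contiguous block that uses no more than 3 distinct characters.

10

add c: window [c] (1 distinct), len 1
add n: window [c, n] (2 distinct), len 2
add e: window [c, n, e] (3 distinct), len 3
add e: window [c, n, e, e] (3 distinct), len 4
add d: window [n, e, e, d] (3 distinct), len 4
add e: window [n, e, e, d, e] (3 distinct), len 5
add d: window [n, e, e, d, e, d] (3 distinct), len 6
add e: window [n, e, e, d, e, d, e] (3 distinct), len 7
add d: window [n, e, e, d, e, d, e, d] (3 distinct), len 8
add c: window [e, e, d, e, d, e, d, c] (3 distinct), len 8
add c: window [e, e, d, e, d, e, d, c, c] (3 distinct), len 9
add e: window [e, e, d, e, d, e, d, c, c, e] (3 distinct), len 10
add n: window [c, c, e, n] (3 distinct), len 4
add c: window [c, c, e, n, c] (3 distinct), len 5
add e: window [c, c, e, n, c, e] (3 distinct), len 6
add d: window [c, e, d] (3 distinct), len 3
add d: window [c, e, d, d] (3 distinct), len 4
add e: window [c, e, d, d, e] (3 distinct), len 5
add e: window [c, e, d, d, e, e] (3 distinct), len 6
add d: window [c, e, d, d, e, e, d] (3 distinct), len 7
Longest length with ≤3 distinct: 10.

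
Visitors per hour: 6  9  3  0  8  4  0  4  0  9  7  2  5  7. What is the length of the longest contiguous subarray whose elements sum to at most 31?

→ 6: sum 6, len 1
→ 9: sum 15, len 2
→ 3: sum 18, len 3
→ 0: sum 18, len 4
→ 8: sum 26, len 5
→ 4: sum 30, len 6
→ 0: sum 30, len 7
→ 4 (dropped 6): sum 28, len 7
→ 0: sum 28, len 8
→ 9 (dropped 9): sum 28, len 8
→ 7 (dropped 3, 0, 8): sum 24, len 6
→ 2: sum 26, len 7
→ 5: sum 31, len 8
→ 7 (dropped 4, 0, 4): sum 30, len 6
Longest length seen: 8.

8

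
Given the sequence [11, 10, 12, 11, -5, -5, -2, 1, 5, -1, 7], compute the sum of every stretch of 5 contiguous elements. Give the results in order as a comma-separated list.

Sliding a size-5 window across the 11 values:
11 10 12 11 -5 → sum 39
10 12 11 -5 -5 → sum 23
12 11 -5 -5 -2 → sum 11
11 -5 -5 -2 1 → sum 0
-5 -5 -2 1 5 → sum -6
-5 -2 1 5 -1 → sum -2
-2 1 5 -1 7 → sum 10

39, 23, 11, 0, -6, -2, 10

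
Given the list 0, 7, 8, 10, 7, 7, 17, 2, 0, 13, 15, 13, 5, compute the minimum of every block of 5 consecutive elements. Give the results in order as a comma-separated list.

(0, 7, 8, 10, 7) → min 0
(7, 8, 10, 7, 7) → min 7
(8, 10, 7, 7, 17) → min 7
(10, 7, 7, 17, 2) → min 2
(7, 7, 17, 2, 0) → min 0
(7, 17, 2, 0, 13) → min 0
(17, 2, 0, 13, 15) → min 0
(2, 0, 13, 15, 13) → min 0
(0, 13, 15, 13, 5) → min 0

0, 7, 7, 2, 0, 0, 0, 0, 0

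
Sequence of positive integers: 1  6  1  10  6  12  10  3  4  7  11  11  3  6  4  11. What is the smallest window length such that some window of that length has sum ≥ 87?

12

Extend right; whenever the sum reaches 87, record the length and shrink from the left:
add 1: running sum 1 < 87
add 6: running sum 7 < 87
add 1: running sum 8 < 87
add 10: running sum 18 < 87
add 6: running sum 24 < 87
add 12: running sum 36 < 87
add 10: running sum 46 < 87
add 3: running sum 49 < 87
add 4: running sum 53 < 87
add 7: running sum 60 < 87
add 11: running sum 71 < 87
add 11: running sum 82 < 87
add 3: running sum 85 < 87
add 6: shortest ending here [6, 1, 10, 6, 12, 10, 3, 4, 7, 11, 11, 3, 6] sum 90, len 13
add 4: shortest ending here [10, 6, 12, 10, 3, 4, 7, 11, 11, 3, 6, 4] sum 87, len 12
add 11: shortest ending here [6, 12, 10, 3, 4, 7, 11, 11, 3, 6, 4, 11] sum 88, len 12
Shortest qualifying length: 12.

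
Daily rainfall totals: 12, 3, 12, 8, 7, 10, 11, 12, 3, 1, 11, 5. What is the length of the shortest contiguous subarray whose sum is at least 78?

9

add 12: running sum 12 < 78
add 3: running sum 15 < 78
add 12: running sum 27 < 78
add 8: running sum 35 < 78
add 7: running sum 42 < 78
add 10: running sum 52 < 78
add 11: running sum 63 < 78
add 12: running sum 75 < 78
end 8: [12, 3, 12, 8, 7, 10, 11, 12, 3] sum 78, len 9
end 9: [12, 3, 12, 8, 7, 10, 11, 12, 3, 1] sum 79, len 10
end 10: [3, 12, 8, 7, 10, 11, 12, 3, 1, 11] sum 78, len 10
end 11: [12, 8, 7, 10, 11, 12, 3, 1, 11, 5] sum 80, len 10
Shortest qualifying length: 9.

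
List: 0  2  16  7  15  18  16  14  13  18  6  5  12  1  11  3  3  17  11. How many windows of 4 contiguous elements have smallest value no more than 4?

0 2 16 7 → min 0  ≤ 4 ✓
2 16 7 15 → min 2  ≤ 4 ✓
16 7 15 18 → min 7
7 15 18 16 → min 7
15 18 16 14 → min 14
18 16 14 13 → min 13
16 14 13 18 → min 13
14 13 18 6 → min 6
13 18 6 5 → min 5
18 6 5 12 → min 5
6 5 12 1 → min 1  ≤ 4 ✓
5 12 1 11 → min 1  ≤ 4 ✓
12 1 11 3 → min 1  ≤ 4 ✓
1 11 3 3 → min 1  ≤ 4 ✓
11 3 3 17 → min 3  ≤ 4 ✓
3 3 17 11 → min 3  ≤ 4 ✓
8 windows satisfy the condition.

8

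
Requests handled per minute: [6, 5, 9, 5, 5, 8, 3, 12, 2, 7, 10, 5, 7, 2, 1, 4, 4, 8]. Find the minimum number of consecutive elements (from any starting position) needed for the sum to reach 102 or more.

add 6: running sum 6 < 102
add 5: running sum 11 < 102
add 9: running sum 20 < 102
add 5: running sum 25 < 102
add 5: running sum 30 < 102
add 8: running sum 38 < 102
add 3: running sum 41 < 102
add 12: running sum 53 < 102
add 2: running sum 55 < 102
add 7: running sum 62 < 102
add 10: running sum 72 < 102
add 5: running sum 77 < 102
add 7: running sum 84 < 102
add 2: running sum 86 < 102
add 1: running sum 87 < 102
add 4: running sum 91 < 102
add 4: running sum 95 < 102
end 17: [6, 5, 9, 5, 5, 8, 3, 12, 2, 7, 10, 5, 7, 2, 1, 4, 4, 8] sum 103, len 18
Shortest qualifying length: 18.

18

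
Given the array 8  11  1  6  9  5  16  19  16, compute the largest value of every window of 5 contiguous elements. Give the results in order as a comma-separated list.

Sliding a size-5 window across the 9 values:
(8, 11, 1, 6, 9) → max 11
(11, 1, 6, 9, 5) → max 11
(1, 6, 9, 5, 16) → max 16
(6, 9, 5, 16, 19) → max 19
(9, 5, 16, 19, 16) → max 19

11, 11, 16, 19, 19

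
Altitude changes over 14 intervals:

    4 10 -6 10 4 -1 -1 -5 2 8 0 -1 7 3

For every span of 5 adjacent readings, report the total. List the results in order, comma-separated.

[4, 10, -6, 10, 4] → sum 22
[10, -6, 10, 4, -1] → sum 17
[-6, 10, 4, -1, -1] → sum 6
[10, 4, -1, -1, -5] → sum 7
[4, -1, -1, -5, 2] → sum -1
[-1, -1, -5, 2, 8] → sum 3
[-1, -5, 2, 8, 0] → sum 4
[-5, 2, 8, 0, -1] → sum 4
[2, 8, 0, -1, 7] → sum 16
[8, 0, -1, 7, 3] → sum 17

22, 17, 6, 7, -1, 3, 4, 4, 16, 17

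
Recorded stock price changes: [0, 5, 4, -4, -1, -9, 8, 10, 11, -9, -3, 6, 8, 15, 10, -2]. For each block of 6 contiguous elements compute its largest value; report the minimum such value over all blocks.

(0, 5, 4, -4, -1, -9) → max 5
(5, 4, -4, -1, -9, 8) → max 8
(4, -4, -1, -9, 8, 10) → max 10
(-4, -1, -9, 8, 10, 11) → max 11
(-1, -9, 8, 10, 11, -9) → max 11
(-9, 8, 10, 11, -9, -3) → max 11
(8, 10, 11, -9, -3, 6) → max 11
(10, 11, -9, -3, 6, 8) → max 11
(11, -9, -3, 6, 8, 15) → max 15
(-9, -3, 6, 8, 15, 10) → max 15
(-3, 6, 8, 15, 10, -2) → max 15
Minimum of these is 5.

5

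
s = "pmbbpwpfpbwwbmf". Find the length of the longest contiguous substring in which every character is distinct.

add p: [p] len 1
add m: [p, m] len 2
add b: [p, m, b] len 3
add b (repeat b, move left end past it): [b] len 1
add p: [b, p] len 2
add w: [b, p, w] len 3
add p (repeat p, move left end past it): [w, p] len 2
add f: [w, p, f] len 3
add p (repeat p, move left end past it): [f, p] len 2
add b: [f, p, b] len 3
add w: [f, p, b, w] len 4
add w (repeat w, move left end past it): [w] len 1
add b: [w, b] len 2
add m: [w, b, m] len 3
add f: [w, b, m, f] len 4
Longest all-distinct length: 4.

4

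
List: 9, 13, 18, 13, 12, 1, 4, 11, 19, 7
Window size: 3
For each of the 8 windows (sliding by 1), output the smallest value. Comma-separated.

9, 13, 12, 1, 1, 1, 4, 7

(9, 13, 18) → min 9
(13, 18, 13) → min 13
(18, 13, 12) → min 12
(13, 12, 1) → min 1
(12, 1, 4) → min 1
(1, 4, 11) → min 1
(4, 11, 19) → min 4
(11, 19, 7) → min 7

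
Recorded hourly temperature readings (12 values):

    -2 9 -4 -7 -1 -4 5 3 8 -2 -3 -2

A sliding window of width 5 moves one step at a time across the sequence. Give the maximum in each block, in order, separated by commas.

Sliding a size-5 window across the 12 values:
[-2, 9, -4, -7, -1] → max 9
[9, -4, -7, -1, -4] → max 9
[-4, -7, -1, -4, 5] → max 5
[-7, -1, -4, 5, 3] → max 5
[-1, -4, 5, 3, 8] → max 8
[-4, 5, 3, 8, -2] → max 8
[5, 3, 8, -2, -3] → max 8
[3, 8, -2, -3, -2] → max 8

9, 9, 5, 5, 8, 8, 8, 8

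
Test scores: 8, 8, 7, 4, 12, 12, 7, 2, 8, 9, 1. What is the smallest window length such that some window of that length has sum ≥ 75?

add 8: running sum 8 < 75
add 8: running sum 16 < 75
add 7: running sum 23 < 75
add 4: running sum 27 < 75
add 12: running sum 39 < 75
add 12: running sum 51 < 75
add 7: running sum 58 < 75
add 2: running sum 60 < 75
add 8: running sum 68 < 75
end 9: [8, 8, 7, 4, 12, 12, 7, 2, 8, 9] sum 77, len 10
end 10: [8, 8, 7, 4, 12, 12, 7, 2, 8, 9, 1] sum 78, len 11
Shortest qualifying length: 10.

10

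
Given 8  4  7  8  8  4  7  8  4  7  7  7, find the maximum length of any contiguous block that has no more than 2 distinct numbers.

4

Extend right; when distinct count exceeds 2, shrink from the left:
add 8: window [8] (1 distinct), len 1
add 4: window [8, 4] (2 distinct), len 2
add 7: window [4, 7] (2 distinct), len 2
add 8: window [7, 8] (2 distinct), len 2
add 8: window [7, 8, 8] (2 distinct), len 3
add 4: window [8, 8, 4] (2 distinct), len 3
add 7: window [4, 7] (2 distinct), len 2
add 8: window [7, 8] (2 distinct), len 2
add 4: window [8, 4] (2 distinct), len 2
add 7: window [4, 7] (2 distinct), len 2
add 7: window [4, 7, 7] (2 distinct), len 3
add 7: window [4, 7, 7, 7] (2 distinct), len 4
Longest length with ≤2 distinct: 4.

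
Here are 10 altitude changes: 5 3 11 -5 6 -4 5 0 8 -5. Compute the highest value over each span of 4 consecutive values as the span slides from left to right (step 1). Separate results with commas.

5 3 11 -5 → max 11
3 11 -5 6 → max 11
11 -5 6 -4 → max 11
-5 6 -4 5 → max 6
6 -4 5 0 → max 6
-4 5 0 8 → max 8
5 0 8 -5 → max 8

11, 11, 11, 6, 6, 8, 8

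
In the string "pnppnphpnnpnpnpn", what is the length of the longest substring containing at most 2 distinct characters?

9

Extend right; when distinct count exceeds 2, shrink from the left:
add p: window [p] (1 distinct), len 1
add n: window [p, n] (2 distinct), len 2
add p: window [p, n, p] (2 distinct), len 3
add p: window [p, n, p, p] (2 distinct), len 4
add n: window [p, n, p, p, n] (2 distinct), len 5
add p: window [p, n, p, p, n, p] (2 distinct), len 6
add h: window [p, h] (2 distinct), len 2
add p: window [p, h, p] (2 distinct), len 3
add n: window [p, n] (2 distinct), len 2
add n: window [p, n, n] (2 distinct), len 3
add p: window [p, n, n, p] (2 distinct), len 4
add n: window [p, n, n, p, n] (2 distinct), len 5
add p: window [p, n, n, p, n, p] (2 distinct), len 6
add n: window [p, n, n, p, n, p, n] (2 distinct), len 7
add p: window [p, n, n, p, n, p, n, p] (2 distinct), len 8
add n: window [p, n, n, p, n, p, n, p, n] (2 distinct), len 9
Longest length with ≤2 distinct: 9.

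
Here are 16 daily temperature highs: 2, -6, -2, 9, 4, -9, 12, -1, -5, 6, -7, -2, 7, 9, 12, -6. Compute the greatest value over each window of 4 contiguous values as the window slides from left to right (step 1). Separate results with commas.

[2, -6, -2, 9] → max 9
[-6, -2, 9, 4] → max 9
[-2, 9, 4, -9] → max 9
[9, 4, -9, 12] → max 12
[4, -9, 12, -1] → max 12
[-9, 12, -1, -5] → max 12
[12, -1, -5, 6] → max 12
[-1, -5, 6, -7] → max 6
[-5, 6, -7, -2] → max 6
[6, -7, -2, 7] → max 7
[-7, -2, 7, 9] → max 9
[-2, 7, 9, 12] → max 12
[7, 9, 12, -6] → max 12

9, 9, 9, 12, 12, 12, 12, 6, 6, 7, 9, 12, 12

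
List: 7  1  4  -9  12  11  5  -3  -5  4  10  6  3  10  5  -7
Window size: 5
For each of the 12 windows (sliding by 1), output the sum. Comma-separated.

[7, 1, 4, -9, 12] → sum 15
[1, 4, -9, 12, 11] → sum 19
[4, -9, 12, 11, 5] → sum 23
[-9, 12, 11, 5, -3] → sum 16
[12, 11, 5, -3, -5] → sum 20
[11, 5, -3, -5, 4] → sum 12
[5, -3, -5, 4, 10] → sum 11
[-3, -5, 4, 10, 6] → sum 12
[-5, 4, 10, 6, 3] → sum 18
[4, 10, 6, 3, 10] → sum 33
[10, 6, 3, 10, 5] → sum 34
[6, 3, 10, 5, -7] → sum 17

15, 19, 23, 16, 20, 12, 11, 12, 18, 33, 34, 17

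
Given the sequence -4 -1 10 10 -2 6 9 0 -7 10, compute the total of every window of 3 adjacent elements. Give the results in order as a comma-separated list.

5, 19, 18, 14, 13, 15, 2, 3

[-4, -1, 10] → sum 5
[-1, 10, 10] → sum 19
[10, 10, -2] → sum 18
[10, -2, 6] → sum 14
[-2, 6, 9] → sum 13
[6, 9, 0] → sum 15
[9, 0, -7] → sum 2
[0, -7, 10] → sum 3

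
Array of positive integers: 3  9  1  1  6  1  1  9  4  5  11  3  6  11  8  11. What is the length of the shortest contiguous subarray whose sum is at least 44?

6

add 3: running sum 3 < 44
add 9: running sum 12 < 44
add 1: running sum 13 < 44
add 1: running sum 14 < 44
add 6: running sum 20 < 44
add 1: running sum 21 < 44
add 1: running sum 22 < 44
add 9: running sum 31 < 44
add 4: running sum 35 < 44
add 5: running sum 40 < 44
end 10: [9, 1, 1, 6, 1, 1, 9, 4, 5, 11] sum 48, len 10
end 11: [9, 1, 1, 6, 1, 1, 9, 4, 5, 11, 3] sum 51, len 11
end 12: [6, 1, 1, 9, 4, 5, 11, 3, 6] sum 46, len 9
end 13: [9, 4, 5, 11, 3, 6, 11] sum 49, len 7
end 14: [5, 11, 3, 6, 11, 8] sum 44, len 6
end 15: [11, 3, 6, 11, 8, 11] sum 50, len 6
Shortest qualifying length: 6.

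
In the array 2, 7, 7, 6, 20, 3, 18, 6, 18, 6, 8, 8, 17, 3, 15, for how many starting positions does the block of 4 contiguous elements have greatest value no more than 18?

(2, 7, 7, 6) → max 7  ≤ 18 ✓
(7, 7, 6, 20) → max 20
(7, 6, 20, 3) → max 20
(6, 20, 3, 18) → max 20
(20, 3, 18, 6) → max 20
(3, 18, 6, 18) → max 18  ≤ 18 ✓
(18, 6, 18, 6) → max 18  ≤ 18 ✓
(6, 18, 6, 8) → max 18  ≤ 18 ✓
(18, 6, 8, 8) → max 18  ≤ 18 ✓
(6, 8, 8, 17) → max 17  ≤ 18 ✓
(8, 8, 17, 3) → max 17  ≤ 18 ✓
(8, 17, 3, 15) → max 17  ≤ 18 ✓
8 windows satisfy the condition.

8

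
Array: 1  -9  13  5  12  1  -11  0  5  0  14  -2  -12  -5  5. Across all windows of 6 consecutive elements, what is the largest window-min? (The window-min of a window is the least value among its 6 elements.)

Each size-6 window and its min:
(1, -9, 13, 5, 12, 1) → min -9
(-9, 13, 5, 12, 1, -11) → min -11
(13, 5, 12, 1, -11, 0) → min -11
(5, 12, 1, -11, 0, 5) → min -11
(12, 1, -11, 0, 5, 0) → min -11
(1, -11, 0, 5, 0, 14) → min -11
(-11, 0, 5, 0, 14, -2) → min -11
(0, 5, 0, 14, -2, -12) → min -12
(5, 0, 14, -2, -12, -5) → min -12
(0, 14, -2, -12, -5, 5) → min -12
Largest of these is -9.

-9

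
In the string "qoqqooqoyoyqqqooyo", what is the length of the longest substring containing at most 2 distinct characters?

Extend right; when distinct count exceeds 2, shrink from the left:
add q: window [q] (1 distinct), len 1
add o: window [q, o] (2 distinct), len 2
add q: window [q, o, q] (2 distinct), len 3
add q: window [q, o, q, q] (2 distinct), len 4
add o: window [q, o, q, q, o] (2 distinct), len 5
add o: window [q, o, q, q, o, o] (2 distinct), len 6
add q: window [q, o, q, q, o, o, q] (2 distinct), len 7
add o: window [q, o, q, q, o, o, q, o] (2 distinct), len 8
add y: window [o, y] (2 distinct), len 2
add o: window [o, y, o] (2 distinct), len 3
add y: window [o, y, o, y] (2 distinct), len 4
add q: window [y, q] (2 distinct), len 2
add q: window [y, q, q] (2 distinct), len 3
add q: window [y, q, q, q] (2 distinct), len 4
add o: window [q, q, q, o] (2 distinct), len 4
add o: window [q, q, q, o, o] (2 distinct), len 5
add y: window [o, o, y] (2 distinct), len 3
add o: window [o, o, y, o] (2 distinct), len 4
Longest length with ≤2 distinct: 8.

8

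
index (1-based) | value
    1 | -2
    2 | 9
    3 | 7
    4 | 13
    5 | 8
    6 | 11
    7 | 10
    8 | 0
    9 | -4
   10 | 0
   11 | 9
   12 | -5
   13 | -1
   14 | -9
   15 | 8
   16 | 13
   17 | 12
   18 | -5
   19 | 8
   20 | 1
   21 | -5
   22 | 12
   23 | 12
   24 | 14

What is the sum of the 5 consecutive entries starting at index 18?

Elements at indices 18..22: -5, 8, 1, -5, 12
sum(-5, 8, 1, -5, 12) = 11

11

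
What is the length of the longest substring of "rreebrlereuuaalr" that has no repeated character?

add r: [r] len 1
add r (repeat r, move left end past it): [r] len 1
add e: [r, e] len 2
add e (repeat e, move left end past it): [e] len 1
add b: [e, b] len 2
add r: [e, b, r] len 3
add l: [e, b, r, l] len 4
add e (repeat e, move left end past it): [b, r, l, e] len 4
add r (repeat r, move left end past it): [l, e, r] len 3
add e (repeat e, move left end past it): [r, e] len 2
add u: [r, e, u] len 3
add u (repeat u, move left end past it): [u] len 1
add a: [u, a] len 2
add a (repeat a, move left end past it): [a] len 1
add l: [a, l] len 2
add r: [a, l, r] len 3
Longest all-distinct length: 4.

4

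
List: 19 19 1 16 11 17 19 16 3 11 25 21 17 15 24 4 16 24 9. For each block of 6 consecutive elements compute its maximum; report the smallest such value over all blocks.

(19, 19, 1, 16, 11, 17) → max 19
(19, 1, 16, 11, 17, 19) → max 19
(1, 16, 11, 17, 19, 16) → max 19
(16, 11, 17, 19, 16, 3) → max 19
(11, 17, 19, 16, 3, 11) → max 19
(17, 19, 16, 3, 11, 25) → max 25
(19, 16, 3, 11, 25, 21) → max 25
(16, 3, 11, 25, 21, 17) → max 25
(3, 11, 25, 21, 17, 15) → max 25
(11, 25, 21, 17, 15, 24) → max 25
(25, 21, 17, 15, 24, 4) → max 25
(21, 17, 15, 24, 4, 16) → max 24
(17, 15, 24, 4, 16, 24) → max 24
(15, 24, 4, 16, 24, 9) → max 24
Smallest of these is 19.

19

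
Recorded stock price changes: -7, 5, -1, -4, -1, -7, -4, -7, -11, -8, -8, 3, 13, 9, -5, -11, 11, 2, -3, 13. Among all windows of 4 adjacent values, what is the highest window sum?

[-7, 5, -1, -4] → sum -7
[5, -1, -4, -1] → sum -1
[-1, -4, -1, -7] → sum -13
[-4, -1, -7, -4] → sum -16
[-1, -7, -4, -7] → sum -19
[-7, -4, -7, -11] → sum -29
[-4, -7, -11, -8] → sum -30
[-7, -11, -8, -8] → sum -34
[-11, -8, -8, 3] → sum -24
[-8, -8, 3, 13] → sum 0
[-8, 3, 13, 9] → sum 17
[3, 13, 9, -5] → sum 20
[13, 9, -5, -11] → sum 6
[9, -5, -11, 11] → sum 4
[-5, -11, 11, 2] → sum -3
[-11, 11, 2, -3] → sum -1
[11, 2, -3, 13] → sum 23
Highest of these is 23.

23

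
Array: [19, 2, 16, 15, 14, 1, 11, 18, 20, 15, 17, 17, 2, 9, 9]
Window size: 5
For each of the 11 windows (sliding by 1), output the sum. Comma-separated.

66, 48, 57, 59, 64, 65, 81, 87, 71, 60, 54

Sliding a size-5 window across the 15 values:
19 2 16 15 14 → sum 66
2 16 15 14 1 → sum 48
16 15 14 1 11 → sum 57
15 14 1 11 18 → sum 59
14 1 11 18 20 → sum 64
1 11 18 20 15 → sum 65
11 18 20 15 17 → sum 81
18 20 15 17 17 → sum 87
20 15 17 17 2 → sum 71
15 17 17 2 9 → sum 60
17 17 2 9 9 → sum 54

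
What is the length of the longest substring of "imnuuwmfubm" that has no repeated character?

5

add i: [i] len 1
add m: [i, m] len 2
add n: [i, m, n] len 3
add u: [i, m, n, u] len 4
add u (repeat u, move left end past it): [u] len 1
add w: [u, w] len 2
add m: [u, w, m] len 3
add f: [u, w, m, f] len 4
add u (repeat u, move left end past it): [w, m, f, u] len 4
add b: [w, m, f, u, b] len 5
add m (repeat m, move left end past it): [f, u, b, m] len 4
Longest all-distinct length: 5.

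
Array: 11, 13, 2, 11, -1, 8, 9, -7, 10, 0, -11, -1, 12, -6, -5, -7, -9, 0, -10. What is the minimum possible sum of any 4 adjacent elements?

(11, 13, 2, 11) → sum 37
(13, 2, 11, -1) → sum 25
(2, 11, -1, 8) → sum 20
(11, -1, 8, 9) → sum 27
(-1, 8, 9, -7) → sum 9
(8, 9, -7, 10) → sum 20
(9, -7, 10, 0) → sum 12
(-7, 10, 0, -11) → sum -8
(10, 0, -11, -1) → sum -2
(0, -11, -1, 12) → sum 0
(-11, -1, 12, -6) → sum -6
(-1, 12, -6, -5) → sum 0
(12, -6, -5, -7) → sum -6
(-6, -5, -7, -9) → sum -27
(-5, -7, -9, 0) → sum -21
(-7, -9, 0, -10) → sum -26
Minimum of these is -27.

-27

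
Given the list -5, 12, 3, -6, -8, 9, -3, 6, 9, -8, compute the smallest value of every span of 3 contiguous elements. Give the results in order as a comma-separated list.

-5, -6, -8, -8, -8, -3, -3, -8

[-5, 12, 3] → min -5
[12, 3, -6] → min -6
[3, -6, -8] → min -8
[-6, -8, 9] → min -8
[-8, 9, -3] → min -8
[9, -3, 6] → min -3
[-3, 6, 9] → min -3
[6, 9, -8] → min -8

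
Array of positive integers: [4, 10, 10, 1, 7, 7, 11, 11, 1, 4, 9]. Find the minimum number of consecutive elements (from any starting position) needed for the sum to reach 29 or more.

add 4: running sum 4 < 29
add 10: running sum 14 < 29
add 10: running sum 24 < 29
add 1: running sum 25 < 29
end 4: [4, 10, 10, 1, 7] sum 32, len 5
end 5: [10, 10, 1, 7, 7] sum 35, len 5
end 6: [10, 1, 7, 7, 11] sum 36, len 5
end 7: [7, 11, 11] sum 29, len 3
end 8: [7, 11, 11, 1] sum 30, len 4
end 9: [7, 11, 11, 1, 4] sum 34, len 5
end 10: [11, 11, 1, 4, 9] sum 36, len 5
Shortest qualifying length: 3.

3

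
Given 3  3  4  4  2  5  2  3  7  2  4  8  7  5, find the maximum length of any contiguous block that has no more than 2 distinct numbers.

4

[3] 1 distinct, len 1
[3, 3] 1 distinct, len 2
[3, 3, 4] 2 distinct, len 3
[3, 3, 4, 4] 2 distinct, len 4
[4, 4, 2] 2 distinct, len 3
[2, 5] 2 distinct, len 2
[2, 5, 2] 2 distinct, len 3
[2, 3] 2 distinct, len 2
[3, 7] 2 distinct, len 2
[7, 2] 2 distinct, len 2
[2, 4] 2 distinct, len 2
[4, 8] 2 distinct, len 2
[8, 7] 2 distinct, len 2
[7, 5] 2 distinct, len 2
Longest length with ≤2 distinct: 4.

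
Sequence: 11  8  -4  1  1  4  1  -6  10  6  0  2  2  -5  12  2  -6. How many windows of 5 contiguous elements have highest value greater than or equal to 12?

3

11 8 -4 1 1 → max 11
8 -4 1 1 4 → max 8
-4 1 1 4 1 → max 4
1 1 4 1 -6 → max 4
1 4 1 -6 10 → max 10
4 1 -6 10 6 → max 10
1 -6 10 6 0 → max 10
-6 10 6 0 2 → max 10
10 6 0 2 2 → max 10
6 0 2 2 -5 → max 6
0 2 2 -5 12 → max 12  ≥ 12 ✓
2 2 -5 12 2 → max 12  ≥ 12 ✓
2 -5 12 2 -6 → max 12  ≥ 12 ✓
3 windows satisfy the condition.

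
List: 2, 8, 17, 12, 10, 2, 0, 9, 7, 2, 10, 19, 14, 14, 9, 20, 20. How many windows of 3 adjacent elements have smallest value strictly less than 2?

3

(2, 8, 17) → min 2
(8, 17, 12) → min 8
(17, 12, 10) → min 10
(12, 10, 2) → min 2
(10, 2, 0) → min 0  < 2 ✓
(2, 0, 9) → min 0  < 2 ✓
(0, 9, 7) → min 0  < 2 ✓
(9, 7, 2) → min 2
(7, 2, 10) → min 2
(2, 10, 19) → min 2
(10, 19, 14) → min 10
(19, 14, 14) → min 14
(14, 14, 9) → min 9
(14, 9, 20) → min 9
(9, 20, 20) → min 9
3 windows satisfy the condition.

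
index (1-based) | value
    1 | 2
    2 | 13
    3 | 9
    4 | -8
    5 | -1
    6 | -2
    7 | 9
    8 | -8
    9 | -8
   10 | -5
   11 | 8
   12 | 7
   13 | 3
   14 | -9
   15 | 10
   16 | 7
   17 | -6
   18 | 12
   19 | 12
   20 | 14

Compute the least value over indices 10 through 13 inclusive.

-5

Elements at indices 10..13: -5, 8, 7, 3
min(-5, 8, 7, 3) = -5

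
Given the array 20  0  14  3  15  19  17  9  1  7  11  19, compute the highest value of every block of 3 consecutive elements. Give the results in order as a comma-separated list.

(20, 0, 14) → max 20
(0, 14, 3) → max 14
(14, 3, 15) → max 15
(3, 15, 19) → max 19
(15, 19, 17) → max 19
(19, 17, 9) → max 19
(17, 9, 1) → max 17
(9, 1, 7) → max 9
(1, 7, 11) → max 11
(7, 11, 19) → max 19

20, 14, 15, 19, 19, 19, 17, 9, 11, 19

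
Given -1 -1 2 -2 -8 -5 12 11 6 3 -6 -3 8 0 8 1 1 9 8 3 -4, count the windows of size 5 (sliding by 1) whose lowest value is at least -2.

4

[-1, -1, 2, -2, -8] → min -8
[-1, 2, -2, -8, -5] → min -8
[2, -2, -8, -5, 12] → min -8
[-2, -8, -5, 12, 11] → min -8
[-8, -5, 12, 11, 6] → min -8
[-5, 12, 11, 6, 3] → min -5
[12, 11, 6, 3, -6] → min -6
[11, 6, 3, -6, -3] → min -6
[6, 3, -6, -3, 8] → min -6
[3, -6, -3, 8, 0] → min -6
[-6, -3, 8, 0, 8] → min -6
[-3, 8, 0, 8, 1] → min -3
[8, 0, 8, 1, 1] → min 0  ≥ -2 ✓
[0, 8, 1, 1, 9] → min 0  ≥ -2 ✓
[8, 1, 1, 9, 8] → min 1  ≥ -2 ✓
[1, 1, 9, 8, 3] → min 1  ≥ -2 ✓
[1, 9, 8, 3, -4] → min -4
4 windows satisfy the condition.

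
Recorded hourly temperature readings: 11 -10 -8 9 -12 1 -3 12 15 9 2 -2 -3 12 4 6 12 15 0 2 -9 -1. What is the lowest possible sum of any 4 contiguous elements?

Window sums for each of the 19 positions:
11 -10 -8 9 → sum 2
-10 -8 9 -12 → sum -21
-8 9 -12 1 → sum -10
9 -12 1 -3 → sum -5
-12 1 -3 12 → sum -2
1 -3 12 15 → sum 25
-3 12 15 9 → sum 33
12 15 9 2 → sum 38
15 9 2 -2 → sum 24
9 2 -2 -3 → sum 6
2 -2 -3 12 → sum 9
-2 -3 12 4 → sum 11
-3 12 4 6 → sum 19
12 4 6 12 → sum 34
4 6 12 15 → sum 37
6 12 15 0 → sum 33
12 15 0 2 → sum 29
15 0 2 -9 → sum 8
0 2 -9 -1 → sum -8
Lowest of these is -21.

-21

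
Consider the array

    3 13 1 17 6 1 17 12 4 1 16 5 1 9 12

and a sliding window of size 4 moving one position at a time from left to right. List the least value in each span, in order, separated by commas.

Sliding a size-4 window across the 15 values:
3 13 1 17 → min 1
13 1 17 6 → min 1
1 17 6 1 → min 1
17 6 1 17 → min 1
6 1 17 12 → min 1
1 17 12 4 → min 1
17 12 4 1 → min 1
12 4 1 16 → min 1
4 1 16 5 → min 1
1 16 5 1 → min 1
16 5 1 9 → min 1
5 1 9 12 → min 1

1, 1, 1, 1, 1, 1, 1, 1, 1, 1, 1, 1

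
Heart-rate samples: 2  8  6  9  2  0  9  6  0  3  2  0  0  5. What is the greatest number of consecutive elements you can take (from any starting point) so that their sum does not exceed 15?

6

→ 2: sum 2, len 1
→ 8: sum 10, len 2
→ 6 (dropped 2): sum 14, len 2
→ 9 (dropped 8): sum 15, len 2
→ 2 (dropped 6): sum 11, len 2
→ 0: sum 11, len 3
→ 9 (dropped 9): sum 11, len 3
→ 6 (dropped 2): sum 15, len 3
→ 0: sum 15, len 4
→ 3 (dropped 0, 9): sum 9, len 3
→ 2: sum 11, len 4
→ 0: sum 11, len 5
→ 0: sum 11, len 6
→ 5 (dropped 6): sum 10, len 6
Longest length seen: 6.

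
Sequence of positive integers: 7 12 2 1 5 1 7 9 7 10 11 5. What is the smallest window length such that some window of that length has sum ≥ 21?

add 7: running sum 7 < 21
add 12: running sum 19 < 21
add 2: shortest ending here [7, 12, 2] sum 21, len 3
add 1: shortest ending here [7, 12, 2, 1] sum 22, len 4
add 5: shortest ending here [7, 12, 2, 1, 5] sum 27, len 5
add 1: shortest ending here [12, 2, 1, 5, 1] sum 21, len 5
add 7: shortest ending here [12, 2, 1, 5, 1, 7] sum 28, len 6
add 9: shortest ending here [5, 1, 7, 9] sum 22, len 4
add 7: shortest ending here [7, 9, 7] sum 23, len 3
add 10: shortest ending here [9, 7, 10] sum 26, len 3
add 11: shortest ending here [10, 11] sum 21, len 2
add 5: shortest ending here [10, 11, 5] sum 26, len 3
Shortest qualifying length: 2.

2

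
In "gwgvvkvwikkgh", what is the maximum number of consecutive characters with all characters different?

add g: [g] len 1
add w: [g, w] len 2
add g (repeat g, move left end past it): [w, g] len 2
add v: [w, g, v] len 3
add v (repeat v, move left end past it): [v] len 1
add k: [v, k] len 2
add v (repeat v, move left end past it): [k, v] len 2
add w: [k, v, w] len 3
add i: [k, v, w, i] len 4
add k (repeat k, move left end past it): [v, w, i, k] len 4
add k (repeat k, move left end past it): [k] len 1
add g: [k, g] len 2
add h: [k, g, h] len 3
Longest all-distinct length: 4.

4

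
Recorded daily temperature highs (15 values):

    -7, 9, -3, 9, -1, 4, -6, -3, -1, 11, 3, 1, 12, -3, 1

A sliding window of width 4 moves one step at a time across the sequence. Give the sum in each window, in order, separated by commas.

8, 14, 9, 6, -6, -6, 1, 10, 14, 27, 13, 11

-7 9 -3 9 → sum 8
9 -3 9 -1 → sum 14
-3 9 -1 4 → sum 9
9 -1 4 -6 → sum 6
-1 4 -6 -3 → sum -6
4 -6 -3 -1 → sum -6
-6 -3 -1 11 → sum 1
-3 -1 11 3 → sum 10
-1 11 3 1 → sum 14
11 3 1 12 → sum 27
3 1 12 -3 → sum 13
1 12 -3 1 → sum 11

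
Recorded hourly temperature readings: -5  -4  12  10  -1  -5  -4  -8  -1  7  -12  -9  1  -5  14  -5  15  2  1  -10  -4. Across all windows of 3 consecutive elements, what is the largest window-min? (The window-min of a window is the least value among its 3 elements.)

1

[-5, -4, 12] → min -5
[-4, 12, 10] → min -4
[12, 10, -1] → min -1
[10, -1, -5] → min -5
[-1, -5, -4] → min -5
[-5, -4, -8] → min -8
[-4, -8, -1] → min -8
[-8, -1, 7] → min -8
[-1, 7, -12] → min -12
[7, -12, -9] → min -12
[-12, -9, 1] → min -12
[-9, 1, -5] → min -9
[1, -5, 14] → min -5
[-5, 14, -5] → min -5
[14, -5, 15] → min -5
[-5, 15, 2] → min -5
[15, 2, 1] → min 1
[2, 1, -10] → min -10
[1, -10, -4] → min -10
Largest of these is 1.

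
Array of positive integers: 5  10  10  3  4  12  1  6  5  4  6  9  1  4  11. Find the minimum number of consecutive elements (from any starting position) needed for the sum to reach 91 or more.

15

Extend right; whenever the sum reaches 91, record the length and shrink from the left:
add 5: running sum 5 < 91
add 10: running sum 15 < 91
add 10: running sum 25 < 91
add 3: running sum 28 < 91
add 4: running sum 32 < 91
add 12: running sum 44 < 91
add 1: running sum 45 < 91
add 6: running sum 51 < 91
add 5: running sum 56 < 91
add 4: running sum 60 < 91
add 6: running sum 66 < 91
add 9: running sum 75 < 91
add 1: running sum 76 < 91
add 4: running sum 80 < 91
add 11: shortest ending here [5, 10, 10, 3, 4, 12, 1, 6, 5, 4, 6, 9, 1, 4, 11] sum 91, len 15
Shortest qualifying length: 15.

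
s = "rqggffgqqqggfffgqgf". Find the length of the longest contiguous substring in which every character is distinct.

[r] len 1
[r, q] len 2
[r, q, g] len 3
[g] len 1
[g, f] len 2
[f] len 1
[f, g] len 2
[f, g, q] len 3
[q] len 1
[q] len 1
[q, g] len 2
[g] len 1
[g, f] len 2
[f] len 1
[f] len 1
[f, g] len 2
[f, g, q] len 3
[q, g] len 2
[q, g, f] len 3
Longest all-distinct length: 3.

3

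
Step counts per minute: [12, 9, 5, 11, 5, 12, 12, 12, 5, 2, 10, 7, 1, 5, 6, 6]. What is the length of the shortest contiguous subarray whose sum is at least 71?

8

Extend right; whenever the sum reaches 71, record the length and shrink from the left:
add 12: running sum 12 < 71
add 9: running sum 21 < 71
add 5: running sum 26 < 71
add 11: running sum 37 < 71
add 5: running sum 42 < 71
add 12: running sum 54 < 71
add 12: running sum 66 < 71
end 7: [12, 9, 5, 11, 5, 12, 12, 12] sum 78, len 8
end 8: [9, 5, 11, 5, 12, 12, 12, 5] sum 71, len 8
end 9: [9, 5, 11, 5, 12, 12, 12, 5, 2] sum 73, len 9
end 10: [5, 11, 5, 12, 12, 12, 5, 2, 10] sum 74, len 9
end 11: [11, 5, 12, 12, 12, 5, 2, 10, 7] sum 76, len 9
end 12: [11, 5, 12, 12, 12, 5, 2, 10, 7, 1] sum 77, len 10
end 13: [5, 12, 12, 12, 5, 2, 10, 7, 1, 5] sum 71, len 10
end 14: [12, 12, 12, 5, 2, 10, 7, 1, 5, 6] sum 72, len 10
end 15: [12, 12, 12, 5, 2, 10, 7, 1, 5, 6, 6] sum 78, len 11
Shortest qualifying length: 8.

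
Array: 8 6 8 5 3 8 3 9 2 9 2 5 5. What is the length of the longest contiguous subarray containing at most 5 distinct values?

[8] 1 distinct, len 1
[8, 6] 2 distinct, len 2
[8, 6, 8] 2 distinct, len 3
[8, 6, 8, 5] 3 distinct, len 4
[8, 6, 8, 5, 3] 4 distinct, len 5
[8, 6, 8, 5, 3, 8] 4 distinct, len 6
[8, 6, 8, 5, 3, 8, 3] 4 distinct, len 7
[8, 6, 8, 5, 3, 8, 3, 9] 5 distinct, len 8
[8, 5, 3, 8, 3, 9, 2] 5 distinct, len 7
[8, 5, 3, 8, 3, 9, 2, 9] 5 distinct, len 8
[8, 5, 3, 8, 3, 9, 2, 9, 2] 5 distinct, len 9
[8, 5, 3, 8, 3, 9, 2, 9, 2, 5] 5 distinct, len 10
[8, 5, 3, 8, 3, 9, 2, 9, 2, 5, 5] 5 distinct, len 11
Longest length with ≤5 distinct: 11.

11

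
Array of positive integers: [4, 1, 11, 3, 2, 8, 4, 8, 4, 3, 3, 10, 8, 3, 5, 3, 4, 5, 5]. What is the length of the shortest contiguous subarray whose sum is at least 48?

Extend right; whenever the sum reaches 48, record the length and shrink from the left:
add 4: running sum 4 < 48
add 1: running sum 5 < 48
add 11: running sum 16 < 48
add 3: running sum 19 < 48
add 2: running sum 21 < 48
add 8: running sum 29 < 48
add 4: running sum 33 < 48
add 8: running sum 41 < 48
add 4: running sum 45 < 48
end 9: [4, 1, 11, 3, 2, 8, 4, 8, 4, 3] sum 48, len 10
end 10: [4, 1, 11, 3, 2, 8, 4, 8, 4, 3, 3] sum 51, len 11
end 11: [11, 3, 2, 8, 4, 8, 4, 3, 3, 10] sum 56, len 10
end 12: [8, 4, 8, 4, 3, 3, 10, 8] sum 48, len 8
end 13: [8, 4, 8, 4, 3, 3, 10, 8, 3] sum 51, len 9
end 14: [4, 8, 4, 3, 3, 10, 8, 3, 5] sum 48, len 9
end 15: [4, 8, 4, 3, 3, 10, 8, 3, 5, 3] sum 51, len 10
end 16: [8, 4, 3, 3, 10, 8, 3, 5, 3, 4] sum 51, len 10
end 17: [4, 3, 3, 10, 8, 3, 5, 3, 4, 5] sum 48, len 10
end 18: [3, 3, 10, 8, 3, 5, 3, 4, 5, 5] sum 49, len 10
Shortest qualifying length: 8.

8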